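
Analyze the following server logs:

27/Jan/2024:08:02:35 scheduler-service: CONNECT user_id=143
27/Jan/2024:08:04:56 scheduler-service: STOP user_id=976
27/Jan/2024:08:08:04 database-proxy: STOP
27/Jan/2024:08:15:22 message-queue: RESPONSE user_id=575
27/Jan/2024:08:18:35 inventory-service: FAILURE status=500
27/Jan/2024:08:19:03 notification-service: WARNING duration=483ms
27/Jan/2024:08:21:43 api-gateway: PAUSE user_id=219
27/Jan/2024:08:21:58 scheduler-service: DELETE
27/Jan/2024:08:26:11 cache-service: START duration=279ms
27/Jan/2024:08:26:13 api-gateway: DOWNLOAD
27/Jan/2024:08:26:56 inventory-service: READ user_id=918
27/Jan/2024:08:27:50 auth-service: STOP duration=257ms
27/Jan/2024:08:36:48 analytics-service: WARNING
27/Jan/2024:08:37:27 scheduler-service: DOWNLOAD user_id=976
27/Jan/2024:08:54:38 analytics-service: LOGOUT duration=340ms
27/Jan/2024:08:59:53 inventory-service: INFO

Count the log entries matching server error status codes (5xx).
1

To find matching entries:

1. Pattern to match: server error status codes (5xx)
2. Scan each log entry for the pattern
3. Count matches: 1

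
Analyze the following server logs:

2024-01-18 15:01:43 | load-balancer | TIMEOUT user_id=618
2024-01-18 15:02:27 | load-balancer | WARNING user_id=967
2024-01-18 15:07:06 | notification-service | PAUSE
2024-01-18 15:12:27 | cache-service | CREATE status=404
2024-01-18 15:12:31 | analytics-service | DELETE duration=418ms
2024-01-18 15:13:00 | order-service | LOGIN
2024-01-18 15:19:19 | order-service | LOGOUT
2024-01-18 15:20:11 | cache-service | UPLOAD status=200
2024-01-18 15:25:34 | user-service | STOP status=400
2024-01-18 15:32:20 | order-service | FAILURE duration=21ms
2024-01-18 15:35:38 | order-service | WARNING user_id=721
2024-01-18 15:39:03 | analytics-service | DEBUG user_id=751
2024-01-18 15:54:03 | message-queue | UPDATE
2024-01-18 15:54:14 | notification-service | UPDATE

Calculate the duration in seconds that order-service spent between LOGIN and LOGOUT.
379

To calculate state duration:

1. Find LOGIN event for order-service: 2024-01-18 15:13:00
2. Find LOGOUT event for order-service: 2024-01-18 15:19:19
3. Calculate duration: 2024-01-18 15:19:19 - 2024-01-18 15:13:00 = 379 seconds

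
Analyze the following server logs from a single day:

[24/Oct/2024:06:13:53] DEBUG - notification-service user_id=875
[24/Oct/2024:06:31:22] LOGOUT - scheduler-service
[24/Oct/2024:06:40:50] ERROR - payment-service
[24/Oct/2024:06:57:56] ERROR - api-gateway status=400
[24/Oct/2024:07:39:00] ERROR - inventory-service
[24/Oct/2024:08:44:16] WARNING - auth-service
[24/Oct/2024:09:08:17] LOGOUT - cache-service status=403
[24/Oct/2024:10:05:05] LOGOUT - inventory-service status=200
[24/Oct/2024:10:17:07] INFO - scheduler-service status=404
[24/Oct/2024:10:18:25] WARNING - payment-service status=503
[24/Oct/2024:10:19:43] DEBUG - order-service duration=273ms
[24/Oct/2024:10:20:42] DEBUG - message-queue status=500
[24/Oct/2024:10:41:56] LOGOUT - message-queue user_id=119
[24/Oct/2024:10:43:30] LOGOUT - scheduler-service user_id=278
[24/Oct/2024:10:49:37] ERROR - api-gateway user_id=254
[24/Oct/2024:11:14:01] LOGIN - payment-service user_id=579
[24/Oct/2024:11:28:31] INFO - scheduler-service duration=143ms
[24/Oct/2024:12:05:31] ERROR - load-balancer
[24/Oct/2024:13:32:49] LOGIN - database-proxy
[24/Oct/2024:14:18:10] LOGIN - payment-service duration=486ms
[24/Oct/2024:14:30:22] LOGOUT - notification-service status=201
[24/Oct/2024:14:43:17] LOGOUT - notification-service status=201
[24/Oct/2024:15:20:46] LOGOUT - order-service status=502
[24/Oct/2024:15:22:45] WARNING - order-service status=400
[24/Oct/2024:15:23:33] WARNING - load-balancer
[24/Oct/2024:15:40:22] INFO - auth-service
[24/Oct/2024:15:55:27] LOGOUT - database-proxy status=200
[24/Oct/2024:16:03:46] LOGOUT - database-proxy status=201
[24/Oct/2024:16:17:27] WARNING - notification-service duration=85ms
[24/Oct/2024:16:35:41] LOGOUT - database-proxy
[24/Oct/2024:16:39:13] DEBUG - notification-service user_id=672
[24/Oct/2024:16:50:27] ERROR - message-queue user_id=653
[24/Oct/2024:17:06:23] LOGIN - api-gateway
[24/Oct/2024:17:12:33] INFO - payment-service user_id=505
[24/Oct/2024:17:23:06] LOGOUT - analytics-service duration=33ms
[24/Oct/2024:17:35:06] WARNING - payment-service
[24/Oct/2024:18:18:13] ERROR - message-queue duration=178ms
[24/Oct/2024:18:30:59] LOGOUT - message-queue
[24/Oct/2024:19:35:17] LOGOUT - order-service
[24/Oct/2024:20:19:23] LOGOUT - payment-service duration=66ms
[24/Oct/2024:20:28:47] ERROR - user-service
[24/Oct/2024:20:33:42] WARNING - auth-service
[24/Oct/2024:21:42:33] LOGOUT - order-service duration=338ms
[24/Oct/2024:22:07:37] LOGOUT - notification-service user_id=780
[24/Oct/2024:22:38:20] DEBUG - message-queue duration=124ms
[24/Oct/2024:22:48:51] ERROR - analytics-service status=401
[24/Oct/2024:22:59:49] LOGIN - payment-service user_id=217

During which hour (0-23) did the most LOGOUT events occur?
10

To find the peak hour:

1. Group all LOGOUT events by hour
2. Count events in each hour
3. Find hour with maximum count
4. Peak hour: 10 (with 3 events)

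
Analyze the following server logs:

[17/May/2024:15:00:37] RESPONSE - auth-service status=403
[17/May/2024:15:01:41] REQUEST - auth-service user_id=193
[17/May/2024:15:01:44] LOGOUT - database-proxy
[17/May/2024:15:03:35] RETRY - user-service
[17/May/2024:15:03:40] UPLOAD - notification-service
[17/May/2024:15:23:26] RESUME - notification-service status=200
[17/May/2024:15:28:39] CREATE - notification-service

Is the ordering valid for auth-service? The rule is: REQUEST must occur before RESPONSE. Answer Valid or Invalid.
Invalid

To validate ordering:

1. Required order: REQUEST → RESPONSE
2. Rule: REQUEST must occur before RESPONSE
3. Check actual order of events for auth-service
4. Result: Invalid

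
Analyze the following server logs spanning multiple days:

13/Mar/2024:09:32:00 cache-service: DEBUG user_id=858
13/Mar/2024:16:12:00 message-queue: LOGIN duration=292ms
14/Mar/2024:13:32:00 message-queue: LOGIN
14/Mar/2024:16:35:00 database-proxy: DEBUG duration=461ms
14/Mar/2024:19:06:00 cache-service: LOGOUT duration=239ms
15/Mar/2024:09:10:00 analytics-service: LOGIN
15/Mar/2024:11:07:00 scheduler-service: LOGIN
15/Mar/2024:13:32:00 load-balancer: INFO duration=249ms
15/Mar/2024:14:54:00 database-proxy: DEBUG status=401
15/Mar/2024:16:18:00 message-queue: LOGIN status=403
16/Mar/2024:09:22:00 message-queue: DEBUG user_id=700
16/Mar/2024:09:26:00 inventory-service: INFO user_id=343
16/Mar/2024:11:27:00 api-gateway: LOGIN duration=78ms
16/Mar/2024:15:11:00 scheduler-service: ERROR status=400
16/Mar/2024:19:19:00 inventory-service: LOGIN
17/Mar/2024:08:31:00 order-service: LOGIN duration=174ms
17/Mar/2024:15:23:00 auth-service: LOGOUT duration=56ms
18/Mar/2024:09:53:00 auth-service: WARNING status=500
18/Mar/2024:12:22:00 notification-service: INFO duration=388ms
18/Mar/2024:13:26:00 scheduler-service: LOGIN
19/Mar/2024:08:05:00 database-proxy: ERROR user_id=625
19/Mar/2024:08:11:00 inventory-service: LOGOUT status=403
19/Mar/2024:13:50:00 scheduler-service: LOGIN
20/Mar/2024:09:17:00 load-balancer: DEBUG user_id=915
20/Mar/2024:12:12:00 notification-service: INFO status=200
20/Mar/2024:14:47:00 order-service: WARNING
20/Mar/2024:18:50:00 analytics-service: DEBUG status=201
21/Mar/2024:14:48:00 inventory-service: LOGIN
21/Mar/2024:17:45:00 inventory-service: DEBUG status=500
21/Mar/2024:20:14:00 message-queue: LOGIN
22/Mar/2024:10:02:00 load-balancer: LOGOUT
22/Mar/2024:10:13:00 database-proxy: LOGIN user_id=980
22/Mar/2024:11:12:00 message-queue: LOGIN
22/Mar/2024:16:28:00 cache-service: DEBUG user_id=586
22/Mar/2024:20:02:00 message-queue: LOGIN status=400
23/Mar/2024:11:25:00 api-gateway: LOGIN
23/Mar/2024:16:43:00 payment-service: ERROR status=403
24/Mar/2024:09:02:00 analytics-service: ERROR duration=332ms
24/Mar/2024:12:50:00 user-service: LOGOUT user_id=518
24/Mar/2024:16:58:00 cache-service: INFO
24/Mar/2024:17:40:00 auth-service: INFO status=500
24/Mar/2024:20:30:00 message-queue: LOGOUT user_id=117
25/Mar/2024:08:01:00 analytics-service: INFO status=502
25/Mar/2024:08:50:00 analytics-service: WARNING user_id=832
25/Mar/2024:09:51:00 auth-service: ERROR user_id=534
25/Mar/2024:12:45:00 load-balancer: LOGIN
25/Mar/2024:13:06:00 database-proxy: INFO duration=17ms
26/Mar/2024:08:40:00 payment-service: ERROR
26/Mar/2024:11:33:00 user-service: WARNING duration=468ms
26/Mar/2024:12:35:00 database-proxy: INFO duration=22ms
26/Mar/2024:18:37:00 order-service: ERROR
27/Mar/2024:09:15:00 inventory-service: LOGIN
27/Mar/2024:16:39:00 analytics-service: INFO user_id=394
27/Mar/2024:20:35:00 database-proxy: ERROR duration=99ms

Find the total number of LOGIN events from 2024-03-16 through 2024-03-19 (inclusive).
5

To filter by date range:

1. Date range: 2024-03-16 through 2024-03-19, both dates inclusive
2. Filter for LOGIN events whose date falls in this range
3. Count matching events: 5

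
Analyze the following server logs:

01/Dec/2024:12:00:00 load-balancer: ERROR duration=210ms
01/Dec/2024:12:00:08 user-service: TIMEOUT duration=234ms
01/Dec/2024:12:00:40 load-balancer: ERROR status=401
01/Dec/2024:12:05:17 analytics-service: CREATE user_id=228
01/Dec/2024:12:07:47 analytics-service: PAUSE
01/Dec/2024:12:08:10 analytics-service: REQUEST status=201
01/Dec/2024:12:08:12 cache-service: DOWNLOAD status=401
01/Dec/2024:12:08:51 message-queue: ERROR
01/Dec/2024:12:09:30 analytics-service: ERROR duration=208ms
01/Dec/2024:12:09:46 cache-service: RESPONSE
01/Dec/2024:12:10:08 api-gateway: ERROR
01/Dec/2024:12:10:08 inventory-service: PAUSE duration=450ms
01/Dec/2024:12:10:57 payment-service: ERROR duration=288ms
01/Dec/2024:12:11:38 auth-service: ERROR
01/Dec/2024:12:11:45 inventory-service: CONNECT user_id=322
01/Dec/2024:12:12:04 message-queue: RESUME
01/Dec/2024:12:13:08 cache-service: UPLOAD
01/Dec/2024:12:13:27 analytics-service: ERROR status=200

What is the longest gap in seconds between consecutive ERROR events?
491

To find the longest gap:

1. Extract all ERROR events in chronological order
2. Calculate time differences between consecutive events
3. Find the maximum difference
4. Longest gap: 491 seconds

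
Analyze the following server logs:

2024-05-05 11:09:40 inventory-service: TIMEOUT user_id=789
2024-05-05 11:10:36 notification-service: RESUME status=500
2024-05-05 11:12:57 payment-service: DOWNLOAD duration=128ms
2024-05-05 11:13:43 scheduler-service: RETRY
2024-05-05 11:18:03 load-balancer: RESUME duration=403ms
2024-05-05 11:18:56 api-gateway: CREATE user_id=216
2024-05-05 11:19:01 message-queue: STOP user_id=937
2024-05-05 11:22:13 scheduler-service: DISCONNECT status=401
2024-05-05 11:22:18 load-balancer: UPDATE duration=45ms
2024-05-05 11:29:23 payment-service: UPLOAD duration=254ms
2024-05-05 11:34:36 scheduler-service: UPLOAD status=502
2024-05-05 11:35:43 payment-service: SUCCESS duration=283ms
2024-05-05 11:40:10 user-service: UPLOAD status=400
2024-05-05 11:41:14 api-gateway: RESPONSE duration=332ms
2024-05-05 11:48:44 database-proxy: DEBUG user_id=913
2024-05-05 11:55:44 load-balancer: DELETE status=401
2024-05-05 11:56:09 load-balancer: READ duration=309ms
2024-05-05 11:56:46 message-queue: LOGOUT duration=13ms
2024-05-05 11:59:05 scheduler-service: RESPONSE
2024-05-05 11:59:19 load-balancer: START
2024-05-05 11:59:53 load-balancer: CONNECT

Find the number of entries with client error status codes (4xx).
3

To find matching entries:

1. Pattern to match: client error status codes (4xx)
2. Scan each log entry for the pattern
3. Count matches: 3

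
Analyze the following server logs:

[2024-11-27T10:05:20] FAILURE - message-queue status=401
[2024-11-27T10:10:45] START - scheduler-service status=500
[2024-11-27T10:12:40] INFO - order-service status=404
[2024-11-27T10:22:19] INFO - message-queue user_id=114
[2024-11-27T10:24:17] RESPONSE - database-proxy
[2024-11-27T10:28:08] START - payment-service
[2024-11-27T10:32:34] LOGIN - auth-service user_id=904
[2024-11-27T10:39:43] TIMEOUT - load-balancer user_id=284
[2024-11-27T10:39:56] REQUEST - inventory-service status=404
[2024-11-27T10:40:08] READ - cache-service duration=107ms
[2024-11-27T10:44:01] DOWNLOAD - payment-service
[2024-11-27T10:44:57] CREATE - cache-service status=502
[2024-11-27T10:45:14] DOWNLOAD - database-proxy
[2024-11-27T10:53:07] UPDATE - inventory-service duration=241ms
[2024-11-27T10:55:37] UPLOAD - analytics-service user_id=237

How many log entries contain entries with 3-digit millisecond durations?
2

To find matching entries:

1. Pattern to match: entries with 3-digit millisecond durations
2. Scan each log entry for the pattern
3. Count matches: 2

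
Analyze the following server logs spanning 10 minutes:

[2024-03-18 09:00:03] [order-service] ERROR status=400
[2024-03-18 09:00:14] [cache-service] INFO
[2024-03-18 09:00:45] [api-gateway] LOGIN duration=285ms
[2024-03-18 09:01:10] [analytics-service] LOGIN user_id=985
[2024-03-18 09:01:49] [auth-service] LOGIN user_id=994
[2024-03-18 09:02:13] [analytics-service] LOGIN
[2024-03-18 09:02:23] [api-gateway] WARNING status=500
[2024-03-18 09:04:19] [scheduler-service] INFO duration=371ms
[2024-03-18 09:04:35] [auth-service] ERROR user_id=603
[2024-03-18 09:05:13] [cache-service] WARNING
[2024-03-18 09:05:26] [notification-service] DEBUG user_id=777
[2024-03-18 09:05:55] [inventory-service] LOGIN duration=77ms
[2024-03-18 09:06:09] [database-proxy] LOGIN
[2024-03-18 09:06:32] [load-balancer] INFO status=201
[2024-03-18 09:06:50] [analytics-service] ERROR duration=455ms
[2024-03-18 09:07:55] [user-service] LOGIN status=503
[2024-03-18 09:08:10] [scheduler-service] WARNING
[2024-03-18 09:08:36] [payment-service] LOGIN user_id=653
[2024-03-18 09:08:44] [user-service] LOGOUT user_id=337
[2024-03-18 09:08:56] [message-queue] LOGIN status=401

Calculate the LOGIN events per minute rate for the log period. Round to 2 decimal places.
0.9

To calculate the rate:

1. Count total LOGIN events: 9
2. Total time period: 10 minutes
3. Rate = 9 / 10 = 0.9 events per minute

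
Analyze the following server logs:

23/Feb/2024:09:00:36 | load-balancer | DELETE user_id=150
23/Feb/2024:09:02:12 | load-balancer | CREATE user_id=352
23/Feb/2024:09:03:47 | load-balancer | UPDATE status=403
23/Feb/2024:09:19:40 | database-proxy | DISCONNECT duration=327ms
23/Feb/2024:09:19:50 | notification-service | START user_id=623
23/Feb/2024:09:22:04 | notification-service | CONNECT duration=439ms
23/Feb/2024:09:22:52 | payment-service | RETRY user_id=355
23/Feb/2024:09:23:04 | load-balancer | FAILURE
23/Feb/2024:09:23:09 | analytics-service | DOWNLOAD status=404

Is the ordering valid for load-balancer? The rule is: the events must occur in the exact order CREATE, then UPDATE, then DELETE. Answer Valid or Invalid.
Invalid

To validate ordering:

1. Required order: CREATE → UPDATE → DELETE
2. Rule: the events must occur in the exact order CREATE, then UPDATE, then DELETE
3. Check actual order of events for load-balancer
4. Result: Invalid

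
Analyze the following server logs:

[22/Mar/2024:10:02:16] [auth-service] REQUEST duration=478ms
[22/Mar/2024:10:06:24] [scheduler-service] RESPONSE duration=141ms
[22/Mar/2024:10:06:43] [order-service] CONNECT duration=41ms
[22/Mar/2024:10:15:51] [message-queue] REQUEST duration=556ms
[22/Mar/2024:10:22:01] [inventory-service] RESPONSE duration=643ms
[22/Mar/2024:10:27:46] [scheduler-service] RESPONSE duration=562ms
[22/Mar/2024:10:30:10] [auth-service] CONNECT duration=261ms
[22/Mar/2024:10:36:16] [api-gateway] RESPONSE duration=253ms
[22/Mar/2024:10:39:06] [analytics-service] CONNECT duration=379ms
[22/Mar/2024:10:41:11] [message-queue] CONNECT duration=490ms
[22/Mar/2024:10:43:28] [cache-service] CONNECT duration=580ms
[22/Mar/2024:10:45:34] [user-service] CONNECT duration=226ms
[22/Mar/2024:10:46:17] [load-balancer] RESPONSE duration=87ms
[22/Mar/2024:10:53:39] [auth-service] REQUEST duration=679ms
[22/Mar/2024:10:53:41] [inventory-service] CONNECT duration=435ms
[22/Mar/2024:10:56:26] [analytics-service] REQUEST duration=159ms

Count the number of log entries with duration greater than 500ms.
5

To count timeouts:

1. Threshold: 500ms
2. Extract duration from each log entry
3. Count entries where duration > 500
4. Timeout count: 5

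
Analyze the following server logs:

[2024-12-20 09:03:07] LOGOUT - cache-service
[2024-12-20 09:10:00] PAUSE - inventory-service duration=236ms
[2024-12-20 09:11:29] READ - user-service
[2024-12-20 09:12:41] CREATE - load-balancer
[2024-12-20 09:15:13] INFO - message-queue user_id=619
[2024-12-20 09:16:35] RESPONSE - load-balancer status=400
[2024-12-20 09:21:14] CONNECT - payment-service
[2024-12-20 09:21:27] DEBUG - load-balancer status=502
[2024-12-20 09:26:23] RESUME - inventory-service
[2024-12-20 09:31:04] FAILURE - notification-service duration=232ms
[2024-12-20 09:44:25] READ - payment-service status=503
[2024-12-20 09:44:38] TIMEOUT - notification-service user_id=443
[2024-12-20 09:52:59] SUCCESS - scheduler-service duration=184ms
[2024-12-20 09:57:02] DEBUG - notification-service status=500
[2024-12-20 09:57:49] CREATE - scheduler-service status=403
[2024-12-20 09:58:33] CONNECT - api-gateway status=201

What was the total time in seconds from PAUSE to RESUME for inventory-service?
983

To calculate state duration:

1. Find PAUSE event for inventory-service: 2024-12-20 09:10:00
2. Find RESUME event for inventory-service: 2024-12-20 09:26:23
3. Calculate duration: 2024-12-20 09:26:23 - 2024-12-20 09:10:00 = 983 seconds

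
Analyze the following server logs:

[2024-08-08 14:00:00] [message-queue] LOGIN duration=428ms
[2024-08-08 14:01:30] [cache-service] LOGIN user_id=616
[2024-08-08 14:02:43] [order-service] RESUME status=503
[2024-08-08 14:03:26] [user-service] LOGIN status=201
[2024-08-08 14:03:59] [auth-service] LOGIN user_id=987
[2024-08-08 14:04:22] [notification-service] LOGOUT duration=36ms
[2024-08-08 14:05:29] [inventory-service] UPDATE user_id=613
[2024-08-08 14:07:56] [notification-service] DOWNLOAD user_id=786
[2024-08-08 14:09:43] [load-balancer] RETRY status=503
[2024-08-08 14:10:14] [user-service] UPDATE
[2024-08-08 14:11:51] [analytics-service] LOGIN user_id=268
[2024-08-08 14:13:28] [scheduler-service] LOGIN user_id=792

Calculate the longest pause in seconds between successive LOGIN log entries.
472

To find the longest gap:

1. Extract all LOGIN events in chronological order
2. Calculate time differences between consecutive events
3. Find the maximum difference
4. Longest gap: 472 seconds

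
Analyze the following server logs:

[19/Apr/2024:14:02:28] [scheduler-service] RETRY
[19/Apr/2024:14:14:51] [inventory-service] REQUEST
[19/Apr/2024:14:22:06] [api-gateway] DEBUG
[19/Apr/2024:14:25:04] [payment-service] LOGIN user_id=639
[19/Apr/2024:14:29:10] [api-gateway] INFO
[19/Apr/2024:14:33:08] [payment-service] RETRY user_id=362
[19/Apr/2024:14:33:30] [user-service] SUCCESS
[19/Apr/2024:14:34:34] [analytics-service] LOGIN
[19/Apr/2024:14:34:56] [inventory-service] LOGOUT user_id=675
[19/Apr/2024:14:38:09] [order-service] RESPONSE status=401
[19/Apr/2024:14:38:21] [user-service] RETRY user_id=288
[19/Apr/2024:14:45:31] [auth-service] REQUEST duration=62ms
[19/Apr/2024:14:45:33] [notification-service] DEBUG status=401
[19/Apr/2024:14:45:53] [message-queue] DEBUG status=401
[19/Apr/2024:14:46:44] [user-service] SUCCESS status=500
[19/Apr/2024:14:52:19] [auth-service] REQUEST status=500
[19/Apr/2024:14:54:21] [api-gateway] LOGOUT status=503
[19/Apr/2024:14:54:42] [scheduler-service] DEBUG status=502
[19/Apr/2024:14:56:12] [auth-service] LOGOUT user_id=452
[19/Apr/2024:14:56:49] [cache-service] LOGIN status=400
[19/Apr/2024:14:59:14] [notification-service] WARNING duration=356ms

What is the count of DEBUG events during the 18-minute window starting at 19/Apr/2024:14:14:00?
1

To count events in the time window:

1. Window boundaries: 19/Apr/2024:14:14:00 to 19/Apr/2024:14:32:00
2. Filter for DEBUG events within this window
3. Count matching events: 1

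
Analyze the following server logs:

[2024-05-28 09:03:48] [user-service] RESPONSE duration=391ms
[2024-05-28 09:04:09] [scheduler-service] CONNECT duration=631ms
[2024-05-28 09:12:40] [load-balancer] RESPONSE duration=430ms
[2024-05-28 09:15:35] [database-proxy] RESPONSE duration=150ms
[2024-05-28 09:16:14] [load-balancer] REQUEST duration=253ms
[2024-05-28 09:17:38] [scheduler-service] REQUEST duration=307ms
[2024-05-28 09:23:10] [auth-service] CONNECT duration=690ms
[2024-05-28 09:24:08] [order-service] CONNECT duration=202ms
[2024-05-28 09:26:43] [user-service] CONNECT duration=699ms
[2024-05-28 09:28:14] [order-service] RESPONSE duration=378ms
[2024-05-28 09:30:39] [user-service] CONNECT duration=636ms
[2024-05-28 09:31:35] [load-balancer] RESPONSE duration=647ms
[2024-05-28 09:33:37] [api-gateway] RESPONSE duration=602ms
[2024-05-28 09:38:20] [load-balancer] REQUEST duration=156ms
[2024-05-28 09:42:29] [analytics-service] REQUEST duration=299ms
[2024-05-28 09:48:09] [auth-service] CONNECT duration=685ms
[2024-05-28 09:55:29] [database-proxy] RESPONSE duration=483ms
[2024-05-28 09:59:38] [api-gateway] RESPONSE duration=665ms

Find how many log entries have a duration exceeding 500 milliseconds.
8

To count timeouts:

1. Threshold: 500ms
2. Extract duration from each log entry
3. Count entries where duration > 500
4. Timeout count: 8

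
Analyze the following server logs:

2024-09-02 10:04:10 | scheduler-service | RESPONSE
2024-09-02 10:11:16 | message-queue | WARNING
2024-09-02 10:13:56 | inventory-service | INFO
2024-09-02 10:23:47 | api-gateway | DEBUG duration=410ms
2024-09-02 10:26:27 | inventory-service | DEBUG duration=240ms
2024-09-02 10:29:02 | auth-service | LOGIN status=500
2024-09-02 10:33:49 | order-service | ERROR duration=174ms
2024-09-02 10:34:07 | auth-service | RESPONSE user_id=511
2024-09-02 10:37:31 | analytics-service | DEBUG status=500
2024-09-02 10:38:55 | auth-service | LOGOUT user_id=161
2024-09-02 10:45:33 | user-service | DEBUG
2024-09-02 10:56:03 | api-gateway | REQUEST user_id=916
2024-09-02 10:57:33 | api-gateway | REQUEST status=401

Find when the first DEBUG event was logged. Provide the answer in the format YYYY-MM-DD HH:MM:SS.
2024-09-02 10:23:47

To find the first event:

1. Filter for all DEBUG events
2. Sort by timestamp
3. Select the first one
4. Timestamp: 2024-09-02 10:23:47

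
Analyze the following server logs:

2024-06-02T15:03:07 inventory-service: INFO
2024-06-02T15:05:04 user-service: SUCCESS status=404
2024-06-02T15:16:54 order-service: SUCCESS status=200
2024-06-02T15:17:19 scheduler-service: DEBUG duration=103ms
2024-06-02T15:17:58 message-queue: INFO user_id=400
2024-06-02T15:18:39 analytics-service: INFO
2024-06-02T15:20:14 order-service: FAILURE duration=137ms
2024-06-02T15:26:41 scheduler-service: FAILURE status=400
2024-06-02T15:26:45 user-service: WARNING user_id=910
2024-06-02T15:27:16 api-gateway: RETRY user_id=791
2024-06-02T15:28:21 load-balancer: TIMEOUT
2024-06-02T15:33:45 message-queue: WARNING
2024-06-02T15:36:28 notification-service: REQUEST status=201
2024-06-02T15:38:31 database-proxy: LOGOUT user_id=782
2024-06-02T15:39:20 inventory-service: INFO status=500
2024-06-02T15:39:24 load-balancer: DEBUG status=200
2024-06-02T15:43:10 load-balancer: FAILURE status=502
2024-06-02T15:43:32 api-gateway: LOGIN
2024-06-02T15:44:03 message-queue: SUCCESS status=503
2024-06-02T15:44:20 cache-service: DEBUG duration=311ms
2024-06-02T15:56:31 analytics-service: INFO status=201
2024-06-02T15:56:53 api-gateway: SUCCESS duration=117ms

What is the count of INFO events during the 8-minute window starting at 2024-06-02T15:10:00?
1

To count events in the time window:

1. Window boundaries: 2024-06-02T15:10:00 to 2024-06-02T15:18:00
2. Filter for INFO events within this window
3. Count matching events: 1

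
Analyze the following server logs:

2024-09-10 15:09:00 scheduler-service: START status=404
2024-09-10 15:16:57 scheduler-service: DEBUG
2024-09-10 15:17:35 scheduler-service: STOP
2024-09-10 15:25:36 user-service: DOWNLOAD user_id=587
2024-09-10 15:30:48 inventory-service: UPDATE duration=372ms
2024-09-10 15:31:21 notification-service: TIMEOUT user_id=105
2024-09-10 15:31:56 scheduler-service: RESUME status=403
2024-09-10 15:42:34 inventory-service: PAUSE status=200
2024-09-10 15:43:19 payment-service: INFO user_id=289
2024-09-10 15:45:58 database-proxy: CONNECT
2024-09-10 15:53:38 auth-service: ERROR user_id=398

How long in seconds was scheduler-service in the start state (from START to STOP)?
515

To calculate state duration:

1. Find START event for scheduler-service: 2024-09-10 15:09:00
2. Find STOP event for scheduler-service: 2024-09-10 15:17:35
3. Calculate duration: 2024-09-10 15:17:35 - 2024-09-10 15:09:00 = 515 seconds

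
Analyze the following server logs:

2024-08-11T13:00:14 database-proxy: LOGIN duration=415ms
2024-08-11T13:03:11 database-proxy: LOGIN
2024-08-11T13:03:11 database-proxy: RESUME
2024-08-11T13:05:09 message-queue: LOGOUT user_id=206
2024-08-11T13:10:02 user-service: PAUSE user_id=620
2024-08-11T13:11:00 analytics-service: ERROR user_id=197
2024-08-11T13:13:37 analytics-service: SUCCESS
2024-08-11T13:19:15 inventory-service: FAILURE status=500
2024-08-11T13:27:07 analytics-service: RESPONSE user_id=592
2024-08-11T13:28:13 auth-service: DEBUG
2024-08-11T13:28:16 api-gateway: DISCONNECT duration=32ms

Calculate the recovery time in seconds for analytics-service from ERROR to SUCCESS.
157

To calculate recovery time:

1. Find ERROR event for analytics-service: 2024-08-11T13:11:00
2. Find next SUCCESS event for analytics-service: 2024-08-11T13:13:37
3. Recovery time: 2024-08-11T13:13:37 - 2024-08-11T13:11:00 = 157 seconds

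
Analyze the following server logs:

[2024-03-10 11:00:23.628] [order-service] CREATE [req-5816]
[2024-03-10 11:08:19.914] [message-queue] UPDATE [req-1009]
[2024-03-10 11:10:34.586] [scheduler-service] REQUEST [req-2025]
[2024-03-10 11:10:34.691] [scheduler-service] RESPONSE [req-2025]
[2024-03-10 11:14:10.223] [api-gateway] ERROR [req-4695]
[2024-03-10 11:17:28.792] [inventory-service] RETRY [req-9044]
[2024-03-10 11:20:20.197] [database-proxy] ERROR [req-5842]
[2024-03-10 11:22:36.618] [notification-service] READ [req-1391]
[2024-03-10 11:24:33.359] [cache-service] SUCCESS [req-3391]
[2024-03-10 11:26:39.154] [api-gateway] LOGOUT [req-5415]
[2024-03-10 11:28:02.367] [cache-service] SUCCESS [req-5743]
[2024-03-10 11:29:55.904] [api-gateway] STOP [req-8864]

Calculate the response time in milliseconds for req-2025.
105

To calculate latency:

1. Find REQUEST with id req-2025: 2024-03-10 11:10:34.586
2. Find RESPONSE with id req-2025: 2024-03-10 11:10:34.691
3. Latency: 2024-03-10 11:10:34.691 - 2024-03-10 11:10:34.586 = 105ms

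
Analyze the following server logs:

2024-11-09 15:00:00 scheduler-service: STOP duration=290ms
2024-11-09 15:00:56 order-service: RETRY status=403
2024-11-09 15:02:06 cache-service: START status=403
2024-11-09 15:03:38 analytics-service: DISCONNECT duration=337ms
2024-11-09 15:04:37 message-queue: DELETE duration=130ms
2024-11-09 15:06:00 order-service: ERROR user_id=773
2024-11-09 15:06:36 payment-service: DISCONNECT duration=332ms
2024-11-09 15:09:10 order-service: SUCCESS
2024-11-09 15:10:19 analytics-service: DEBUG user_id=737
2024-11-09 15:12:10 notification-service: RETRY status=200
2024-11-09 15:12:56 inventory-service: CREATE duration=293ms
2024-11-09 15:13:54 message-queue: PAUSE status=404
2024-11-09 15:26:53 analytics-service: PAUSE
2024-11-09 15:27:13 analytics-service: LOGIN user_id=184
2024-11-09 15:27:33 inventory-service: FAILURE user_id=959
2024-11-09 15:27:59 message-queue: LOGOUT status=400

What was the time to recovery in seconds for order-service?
190

To calculate recovery time:

1. Find ERROR event for order-service: 2024-11-09 15:06:00
2. Find next SUCCESS event for order-service: 2024-11-09 15:09:10
3. Recovery time: 2024-11-09 15:09:10 - 2024-11-09 15:06:00 = 190 seconds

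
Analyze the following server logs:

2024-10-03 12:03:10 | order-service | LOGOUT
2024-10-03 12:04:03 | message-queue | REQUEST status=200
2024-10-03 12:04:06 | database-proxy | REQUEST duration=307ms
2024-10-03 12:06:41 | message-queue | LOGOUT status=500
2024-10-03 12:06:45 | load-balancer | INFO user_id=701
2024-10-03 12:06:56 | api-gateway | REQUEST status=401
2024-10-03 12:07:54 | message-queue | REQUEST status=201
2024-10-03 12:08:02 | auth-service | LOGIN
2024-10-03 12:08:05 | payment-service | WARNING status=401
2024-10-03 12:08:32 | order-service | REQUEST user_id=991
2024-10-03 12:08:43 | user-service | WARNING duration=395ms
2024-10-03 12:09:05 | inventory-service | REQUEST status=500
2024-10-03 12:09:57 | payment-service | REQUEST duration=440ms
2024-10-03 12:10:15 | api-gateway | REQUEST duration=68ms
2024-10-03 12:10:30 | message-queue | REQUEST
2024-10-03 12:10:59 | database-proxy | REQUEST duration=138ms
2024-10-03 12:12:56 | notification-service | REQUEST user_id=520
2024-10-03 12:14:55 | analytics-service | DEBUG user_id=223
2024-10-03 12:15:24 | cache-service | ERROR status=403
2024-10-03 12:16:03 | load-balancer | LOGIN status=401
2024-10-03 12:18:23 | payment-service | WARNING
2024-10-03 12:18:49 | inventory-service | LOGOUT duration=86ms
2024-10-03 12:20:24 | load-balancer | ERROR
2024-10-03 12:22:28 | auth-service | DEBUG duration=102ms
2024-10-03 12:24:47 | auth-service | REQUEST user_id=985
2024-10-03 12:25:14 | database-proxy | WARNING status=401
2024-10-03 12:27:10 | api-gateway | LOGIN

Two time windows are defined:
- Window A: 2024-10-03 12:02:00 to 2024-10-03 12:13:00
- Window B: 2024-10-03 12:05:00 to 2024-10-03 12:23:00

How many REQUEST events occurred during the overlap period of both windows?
9

To find overlap events:

1. Window A: 2024-10-03 12:02:00 to 2024-10-03 12:13:00
2. Window B: 2024-10-03 12:05:00 to 2024-10-03 12:23:00
3. Overlap period: 2024-10-03 12:05:00 to 2024-10-03 12:13:00
4. Count REQUEST events in overlap: 9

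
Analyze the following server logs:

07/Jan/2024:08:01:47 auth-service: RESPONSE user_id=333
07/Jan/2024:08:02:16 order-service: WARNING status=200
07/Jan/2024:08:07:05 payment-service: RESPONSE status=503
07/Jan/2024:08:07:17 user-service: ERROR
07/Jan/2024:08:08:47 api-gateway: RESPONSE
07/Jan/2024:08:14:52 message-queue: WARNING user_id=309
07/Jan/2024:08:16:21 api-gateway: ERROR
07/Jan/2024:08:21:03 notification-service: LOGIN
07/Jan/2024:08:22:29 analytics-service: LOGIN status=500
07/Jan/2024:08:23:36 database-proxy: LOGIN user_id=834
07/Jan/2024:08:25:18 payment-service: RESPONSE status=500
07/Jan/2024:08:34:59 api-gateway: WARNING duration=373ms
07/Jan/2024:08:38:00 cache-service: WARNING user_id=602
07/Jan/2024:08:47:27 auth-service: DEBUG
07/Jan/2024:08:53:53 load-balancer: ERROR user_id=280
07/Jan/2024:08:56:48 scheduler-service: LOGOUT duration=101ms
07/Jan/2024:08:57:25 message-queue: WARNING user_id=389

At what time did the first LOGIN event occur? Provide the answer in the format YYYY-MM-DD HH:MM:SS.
2024-01-07 08:21:03

To find the first event:

1. Filter for all LOGIN events
2. Sort by timestamp
3. Select the first one
4. Timestamp: 2024-01-07 08:21:03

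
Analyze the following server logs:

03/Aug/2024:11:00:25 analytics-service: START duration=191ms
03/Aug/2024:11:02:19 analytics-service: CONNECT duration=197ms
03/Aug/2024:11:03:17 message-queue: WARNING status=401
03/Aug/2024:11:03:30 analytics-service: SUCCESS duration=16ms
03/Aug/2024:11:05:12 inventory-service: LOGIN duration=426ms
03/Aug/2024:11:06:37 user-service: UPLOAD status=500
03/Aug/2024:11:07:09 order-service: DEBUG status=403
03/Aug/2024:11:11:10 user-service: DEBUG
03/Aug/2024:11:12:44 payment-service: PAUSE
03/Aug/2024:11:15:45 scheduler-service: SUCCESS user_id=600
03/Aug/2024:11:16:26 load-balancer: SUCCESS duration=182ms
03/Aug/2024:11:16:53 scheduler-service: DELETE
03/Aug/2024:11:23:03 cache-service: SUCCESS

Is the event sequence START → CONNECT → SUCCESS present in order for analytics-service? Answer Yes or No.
Yes

To verify sequence order:

1. Find all events in sequence START → CONNECT → SUCCESS for analytics-service
2. Extract their timestamps
3. Check if timestamps are in ascending order
4. Result: Yes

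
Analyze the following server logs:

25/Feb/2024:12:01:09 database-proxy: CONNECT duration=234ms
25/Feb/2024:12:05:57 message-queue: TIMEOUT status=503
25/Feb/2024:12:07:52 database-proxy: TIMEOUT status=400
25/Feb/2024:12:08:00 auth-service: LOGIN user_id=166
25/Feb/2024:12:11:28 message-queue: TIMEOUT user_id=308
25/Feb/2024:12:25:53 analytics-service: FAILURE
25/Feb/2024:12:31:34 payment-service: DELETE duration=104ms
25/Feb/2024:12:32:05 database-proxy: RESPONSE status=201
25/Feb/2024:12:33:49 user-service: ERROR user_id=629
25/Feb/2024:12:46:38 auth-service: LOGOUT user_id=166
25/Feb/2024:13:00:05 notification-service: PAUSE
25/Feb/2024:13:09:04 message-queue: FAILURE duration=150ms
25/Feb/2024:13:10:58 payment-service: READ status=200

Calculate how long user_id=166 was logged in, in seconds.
2318

To calculate session duration:

1. Find LOGIN event for user_id=166: 25/Feb/2024:12:08:00
2. Find LOGOUT event for user_id=166: 25/Feb/2024:12:46:38
3. Session duration: 25/Feb/2024:12:46:38 - 25/Feb/2024:12:08:00 = 2318 seconds (38 minutes)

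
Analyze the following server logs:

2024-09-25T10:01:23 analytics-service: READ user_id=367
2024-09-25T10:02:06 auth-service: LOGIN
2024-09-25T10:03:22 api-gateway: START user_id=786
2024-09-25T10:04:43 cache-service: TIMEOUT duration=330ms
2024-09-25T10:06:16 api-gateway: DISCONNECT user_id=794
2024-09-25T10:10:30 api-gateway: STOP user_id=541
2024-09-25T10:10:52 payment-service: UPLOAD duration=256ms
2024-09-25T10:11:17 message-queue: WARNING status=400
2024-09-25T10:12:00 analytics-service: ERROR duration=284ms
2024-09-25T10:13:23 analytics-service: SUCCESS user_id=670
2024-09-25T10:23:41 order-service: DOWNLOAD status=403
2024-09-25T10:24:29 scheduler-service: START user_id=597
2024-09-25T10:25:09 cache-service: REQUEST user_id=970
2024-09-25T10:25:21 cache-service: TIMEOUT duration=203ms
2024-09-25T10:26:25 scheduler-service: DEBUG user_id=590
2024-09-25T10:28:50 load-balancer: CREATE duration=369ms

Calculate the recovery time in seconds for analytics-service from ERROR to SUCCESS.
83

To calculate recovery time:

1. Find ERROR event for analytics-service: 2024-09-25T10:12:00
2. Find next SUCCESS event for analytics-service: 2024-09-25T10:13:23
3. Recovery time: 2024-09-25T10:13:23 - 2024-09-25T10:12:00 = 83 seconds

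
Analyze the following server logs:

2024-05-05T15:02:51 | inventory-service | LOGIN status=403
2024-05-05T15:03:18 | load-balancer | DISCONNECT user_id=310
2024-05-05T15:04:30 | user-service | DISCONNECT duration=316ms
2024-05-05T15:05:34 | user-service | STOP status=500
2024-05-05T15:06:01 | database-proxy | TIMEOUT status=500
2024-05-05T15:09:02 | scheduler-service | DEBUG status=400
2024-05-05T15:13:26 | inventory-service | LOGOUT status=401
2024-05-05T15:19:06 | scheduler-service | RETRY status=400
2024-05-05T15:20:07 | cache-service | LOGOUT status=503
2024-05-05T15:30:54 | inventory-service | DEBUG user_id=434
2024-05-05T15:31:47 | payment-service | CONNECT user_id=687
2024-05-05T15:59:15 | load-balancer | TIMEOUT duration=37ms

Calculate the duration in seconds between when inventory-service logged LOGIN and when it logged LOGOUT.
635

To find the time between events:

1. Locate the first LOGIN event for inventory-service: 2024-05-05T15:02:51
2. Locate the first LOGOUT event for inventory-service: 2024-05-05T15:13:26
3. Calculate the difference: 2024-05-05T15:13:26 - 2024-05-05T15:02:51 = 635 seconds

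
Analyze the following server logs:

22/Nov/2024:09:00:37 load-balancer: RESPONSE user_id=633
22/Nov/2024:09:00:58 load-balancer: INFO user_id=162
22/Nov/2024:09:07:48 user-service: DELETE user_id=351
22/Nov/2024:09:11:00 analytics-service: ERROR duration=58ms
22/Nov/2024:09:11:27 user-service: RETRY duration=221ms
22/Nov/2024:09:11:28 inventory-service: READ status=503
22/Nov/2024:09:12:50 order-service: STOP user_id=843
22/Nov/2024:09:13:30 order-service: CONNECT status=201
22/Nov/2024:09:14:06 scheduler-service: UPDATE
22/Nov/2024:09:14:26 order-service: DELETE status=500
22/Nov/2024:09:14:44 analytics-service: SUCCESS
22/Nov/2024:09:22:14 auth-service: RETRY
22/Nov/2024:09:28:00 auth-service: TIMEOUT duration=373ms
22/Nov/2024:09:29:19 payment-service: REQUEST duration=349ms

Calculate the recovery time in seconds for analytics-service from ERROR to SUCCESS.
224

To calculate recovery time:

1. Find ERROR event for analytics-service: 22/Nov/2024:09:11:00
2. Find next SUCCESS event for analytics-service: 22/Nov/2024:09:14:44
3. Recovery time: 22/Nov/2024:09:14:44 - 22/Nov/2024:09:11:00 = 224 seconds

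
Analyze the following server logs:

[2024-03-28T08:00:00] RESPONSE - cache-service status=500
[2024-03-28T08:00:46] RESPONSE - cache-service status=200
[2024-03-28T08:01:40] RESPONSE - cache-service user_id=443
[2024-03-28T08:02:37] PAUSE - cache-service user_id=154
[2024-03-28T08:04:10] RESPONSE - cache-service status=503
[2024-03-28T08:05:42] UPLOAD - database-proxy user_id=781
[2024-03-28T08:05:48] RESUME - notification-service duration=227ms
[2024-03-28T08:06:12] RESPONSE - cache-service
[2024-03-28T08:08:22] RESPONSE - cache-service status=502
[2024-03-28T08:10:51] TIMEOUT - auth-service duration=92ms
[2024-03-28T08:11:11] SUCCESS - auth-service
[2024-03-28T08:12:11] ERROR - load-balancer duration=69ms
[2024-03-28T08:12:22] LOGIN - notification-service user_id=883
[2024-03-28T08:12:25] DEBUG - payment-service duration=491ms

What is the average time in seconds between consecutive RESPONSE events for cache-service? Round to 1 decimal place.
100.4

To calculate average interval:

1. Find all RESPONSE events for cache-service in order
2. Calculate time gaps between consecutive events
3. Compute mean of gaps: 502 / 5 = 100.4 seconds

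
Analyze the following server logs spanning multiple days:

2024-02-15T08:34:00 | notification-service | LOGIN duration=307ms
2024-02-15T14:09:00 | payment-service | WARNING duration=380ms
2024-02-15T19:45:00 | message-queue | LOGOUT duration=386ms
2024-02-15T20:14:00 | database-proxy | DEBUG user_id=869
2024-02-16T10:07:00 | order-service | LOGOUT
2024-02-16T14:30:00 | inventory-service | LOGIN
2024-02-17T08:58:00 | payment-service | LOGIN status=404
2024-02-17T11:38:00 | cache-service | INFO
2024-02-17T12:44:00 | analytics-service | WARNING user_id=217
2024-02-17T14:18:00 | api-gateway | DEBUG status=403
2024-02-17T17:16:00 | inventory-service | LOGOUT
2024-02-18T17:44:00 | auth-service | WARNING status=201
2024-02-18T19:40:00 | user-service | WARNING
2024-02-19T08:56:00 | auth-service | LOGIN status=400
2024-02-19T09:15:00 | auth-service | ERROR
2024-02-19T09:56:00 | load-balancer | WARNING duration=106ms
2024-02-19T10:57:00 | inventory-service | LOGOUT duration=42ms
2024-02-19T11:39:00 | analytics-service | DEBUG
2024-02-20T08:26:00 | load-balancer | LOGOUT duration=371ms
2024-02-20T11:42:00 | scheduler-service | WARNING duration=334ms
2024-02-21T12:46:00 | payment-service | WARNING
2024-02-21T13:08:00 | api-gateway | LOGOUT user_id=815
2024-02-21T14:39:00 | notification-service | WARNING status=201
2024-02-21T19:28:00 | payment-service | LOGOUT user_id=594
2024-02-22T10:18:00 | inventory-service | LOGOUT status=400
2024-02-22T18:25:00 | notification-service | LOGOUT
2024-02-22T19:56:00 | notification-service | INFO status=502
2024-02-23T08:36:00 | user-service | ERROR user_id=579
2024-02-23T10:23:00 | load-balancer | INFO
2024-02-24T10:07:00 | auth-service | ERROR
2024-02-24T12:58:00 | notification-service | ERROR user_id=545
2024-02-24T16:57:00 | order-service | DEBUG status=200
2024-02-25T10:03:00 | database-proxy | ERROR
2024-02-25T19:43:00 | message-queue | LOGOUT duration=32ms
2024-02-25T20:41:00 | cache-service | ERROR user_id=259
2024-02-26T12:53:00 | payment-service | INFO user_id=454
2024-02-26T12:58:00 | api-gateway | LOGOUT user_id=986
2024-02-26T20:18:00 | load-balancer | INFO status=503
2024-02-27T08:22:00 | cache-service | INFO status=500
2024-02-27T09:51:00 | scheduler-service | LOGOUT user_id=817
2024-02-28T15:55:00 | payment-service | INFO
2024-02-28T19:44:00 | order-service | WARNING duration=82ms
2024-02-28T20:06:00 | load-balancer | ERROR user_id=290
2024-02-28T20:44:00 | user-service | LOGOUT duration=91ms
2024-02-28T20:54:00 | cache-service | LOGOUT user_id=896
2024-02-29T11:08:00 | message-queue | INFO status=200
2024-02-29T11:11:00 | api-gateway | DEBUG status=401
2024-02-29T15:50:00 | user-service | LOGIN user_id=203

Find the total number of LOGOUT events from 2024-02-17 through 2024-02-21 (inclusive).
5

To filter by date range:

1. Date range: 2024-02-17 through 2024-02-21, both dates inclusive
2. Filter for LOGOUT events whose date falls in this range
3. Count matching events: 5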